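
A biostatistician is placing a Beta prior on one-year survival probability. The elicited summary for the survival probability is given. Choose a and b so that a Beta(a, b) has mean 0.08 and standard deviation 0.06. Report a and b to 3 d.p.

a = 1.556, b = 17.889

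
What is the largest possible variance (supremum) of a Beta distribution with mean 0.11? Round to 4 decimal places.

0.0979

Var = μ(1−μ)/(α+β+1), which approaches μ(1−μ) as α+β → 0.
So the supremum is μ(1−μ) = 0.11×0.89 = 0.0979.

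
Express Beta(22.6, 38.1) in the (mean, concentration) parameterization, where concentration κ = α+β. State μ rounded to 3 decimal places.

κ = α+β = 22.6+38.1 = 60.7; μ = α/κ = 22.6/60.7 = 0.372.

μ = 0.372, κ = 60.7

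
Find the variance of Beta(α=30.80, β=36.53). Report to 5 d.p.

0.00363

Var = αβ/[(α+β)²(α+β+1)] = (30.80×36.53)/(67.33²×68.33) = 1125.1240/309762.363737 = 0.00363.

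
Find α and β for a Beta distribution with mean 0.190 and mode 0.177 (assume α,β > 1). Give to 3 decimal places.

α = 9.442, β = 40.251

Let s = α+β. Mean gives α = μs = 0.190s; mode gives (α−1)/(s−2) = 0.177.
Substituting: 0.190s − 1 = 0.177(s−2) = 0.177s − 0.354, so 0.013s = 0.646 and s = 49.6923.
Then α = 0.190×49.6923 = 9.442 and β = s−α = 40.251.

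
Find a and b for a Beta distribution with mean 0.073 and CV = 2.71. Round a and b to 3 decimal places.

Var = (CV·μ)² = (2.71×0.073)² = 0.039137.
a+b = μ(1−μ)/Var − 1 = 0.067671/0.039137 − 1 = 0.7291.
Thus a = 0.073·0.7291 = 0.053 and b = 0.927·0.7291 = 0.676.

a = 0.053, b = 0.676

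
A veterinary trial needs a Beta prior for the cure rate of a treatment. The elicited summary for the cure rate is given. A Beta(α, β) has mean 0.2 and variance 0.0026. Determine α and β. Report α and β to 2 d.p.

α = 12.11, β = 48.43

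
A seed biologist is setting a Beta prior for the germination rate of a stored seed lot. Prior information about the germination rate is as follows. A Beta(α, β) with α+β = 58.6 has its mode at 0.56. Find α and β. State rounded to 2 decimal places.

Since the density peak of Beta(α,β) is at (α−1)/(α+β−2),
α = 1 + 0.56(58.6−2) = 32.70 and β = 58.6 − 32.70 = 25.90.

α = 32.70, β = 25.90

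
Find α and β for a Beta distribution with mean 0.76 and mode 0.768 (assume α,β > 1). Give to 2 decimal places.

α = 50.92, β = 16.08

With s = α+β: μ = α/s and mode = (α−1)/(s−2). Eliminating α = μs,
μs − 1 = m(s−2) ⇒ s(μ−m) = 1−2m ⇒ s = -0.536/-0.008 = 67.0000.
So α = μs = 50.92, β = (1−μ)s = 16.08.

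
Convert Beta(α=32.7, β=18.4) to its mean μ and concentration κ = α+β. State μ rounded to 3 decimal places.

μ = 0.640, κ = 51.1

κ = α+β = 32.7+18.4 = 51.1; μ = α/κ = 32.7/51.1 = 0.640.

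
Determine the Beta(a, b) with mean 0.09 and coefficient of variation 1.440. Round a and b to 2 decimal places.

a = 0.35, b = 3.53

σ = CV·μ = 1.440×0.09 = 0.12960, so σ² = 0.016796.
s+1 = μ(1−μ)/σ² = 0.0819/0.016796 = 4.8761, so s = a+b = 3.8761.
a = μs = 0.35, b = (1−μ)s = 3.53.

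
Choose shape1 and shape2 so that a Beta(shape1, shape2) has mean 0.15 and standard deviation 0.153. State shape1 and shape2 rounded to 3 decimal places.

shape1 = 0.667, shape2 = 3.780

σ² = 0.153² = 0.023409.
With s = shape1+shape2, Var = μ(1−μ)/(s+1), so s+1 = (0.15×0.85)/0.023409 = 5.4466 and s = 4.4466.
shape1 = μs = 0.667, shape2 = (1−μ)s = 3.780.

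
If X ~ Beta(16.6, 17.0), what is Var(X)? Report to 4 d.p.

0.0072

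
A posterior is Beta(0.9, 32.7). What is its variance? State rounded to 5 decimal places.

μ = 0.9/33.6 = 0.026786; Var = μ(1−μ)/(α+β+1) = 0.0260682/34.6 = 0.00075.

0.00075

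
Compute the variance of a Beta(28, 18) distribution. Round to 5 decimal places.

μ = 28/46 = 0.608696; Var = μ(1−μ)/(α+β+1) = 0.2381853/47 = 0.00507.

0.00507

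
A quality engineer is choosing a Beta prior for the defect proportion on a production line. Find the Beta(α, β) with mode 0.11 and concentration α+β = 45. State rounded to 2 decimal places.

α = 5.73, β = 39.27

Mode = (α−1)/(κ−2) with κ = α+β, so α−1 = 0.11·43 = 4.73.
α = 5.73; β = κ − α = 39.27.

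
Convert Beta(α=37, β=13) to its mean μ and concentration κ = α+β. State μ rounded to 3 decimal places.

κ = α+β = 37+13 = 50; μ = α/κ = 37/50 = 0.740.

μ = 0.740, κ = 50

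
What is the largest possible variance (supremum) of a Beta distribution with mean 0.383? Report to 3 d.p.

0.236

Var = μ(1−μ)/(α+β+1), which approaches μ(1−μ) as α+β → 0.
So the supremum is μ(1−μ) = 0.383×0.617 = 0.236.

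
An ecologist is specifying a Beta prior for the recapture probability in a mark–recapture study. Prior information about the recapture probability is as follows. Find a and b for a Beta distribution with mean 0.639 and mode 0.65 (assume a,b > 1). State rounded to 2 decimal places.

With s = a+b: μ = a/s and mode = (a−1)/(s−2). Eliminating a = μs,
μs − 1 = m(s−2) ⇒ s(μ−m) = 1−2m ⇒ s = -0.30/-0.011 = 27.2727.
So a = μs = 17.43, b = (1−μ)s = 9.85.

a = 17.43, b = 9.85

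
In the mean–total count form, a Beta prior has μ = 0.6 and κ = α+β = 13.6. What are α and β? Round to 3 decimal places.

α = μκ = 0.6×13.6 = 8.160 and β = (1−μ)κ = 0.4×13.6 = 5.440.

α = 8.160, β = 5.440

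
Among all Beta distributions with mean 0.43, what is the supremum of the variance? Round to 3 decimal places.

Var = μ(1−μ)/(α+β+1), which approaches μ(1−μ) as α+β → 0.
So the supremum is μ(1−μ) = 0.43×0.57 = 0.245.

0.245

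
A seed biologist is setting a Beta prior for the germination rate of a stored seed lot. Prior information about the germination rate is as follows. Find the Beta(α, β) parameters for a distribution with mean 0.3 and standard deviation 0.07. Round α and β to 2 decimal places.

α = 12.56, β = 29.30

First σ² = 0.0049. Setting α = μn, β = (1−μ)n with n = α+β,
μ(1−μ)/(n+1) = 0.0049 ⇒ n+1 = 0.21/0.0049 = 42.8571 ⇒ n = 41.8571.
Hence α = 0.3×41.8571 = 12.56, β = 0.7×41.8571 = 29.30.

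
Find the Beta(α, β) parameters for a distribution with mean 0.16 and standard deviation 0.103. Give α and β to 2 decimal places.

σ² = 0.103² = 0.010609.
With s = α+β, Var = μ(1−μ)/(s+1), so s+1 = (0.16×0.84)/0.010609 = 12.6685 and s = 11.6685.
α = μs = 1.87, β = (1−μ)s = 9.80.

α = 1.87, β = 9.80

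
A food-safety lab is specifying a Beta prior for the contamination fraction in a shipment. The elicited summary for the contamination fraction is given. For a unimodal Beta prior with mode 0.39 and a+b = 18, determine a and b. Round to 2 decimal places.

Since the density peak of Beta(a,b) is at (a−1)/(a+b−2),
a = 1 + 0.39(18−2) = 7.24 and b = 18 − 7.24 = 10.76.

a = 7.24, b = 10.76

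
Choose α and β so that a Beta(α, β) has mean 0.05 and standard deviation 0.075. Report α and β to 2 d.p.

α = 0.37, β = 7.07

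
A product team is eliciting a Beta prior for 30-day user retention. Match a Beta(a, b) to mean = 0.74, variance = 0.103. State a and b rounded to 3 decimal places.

a = 0.642, b = 0.226

Write ν = a+b; then a = μν and Var = μ(1−μ)/(ν+1).
ν = μ(1−μ)/Var − 1 = 0.1924/0.103 − 1 = 0.8680.
a = 0.74·0.8680 = 0.642, b = 0.26·0.8680 = 0.226.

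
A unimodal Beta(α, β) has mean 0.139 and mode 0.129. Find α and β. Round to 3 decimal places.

α = 10.314, β = 63.886

Let s = α+β. Mean gives α = μs = 0.139s; mode gives (α−1)/(s−2) = 0.129.
Substituting: 0.139s − 1 = 0.129(s−2) = 0.129s − 0.258, so 0.010s = 0.742 and s = 74.2000.
Then α = 0.139×74.2000 = 10.314 and β = s−α = 63.886.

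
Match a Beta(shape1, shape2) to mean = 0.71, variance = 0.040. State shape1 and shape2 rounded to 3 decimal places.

shape1 = 2.945, shape2 = 1.203

Write ν = shape1+shape2; then shape1 = μν and Var = μ(1−μ)/(ν+1).
ν = μ(1−μ)/Var − 1 = 0.2059/0.040 − 1 = 4.1475.
shape1 = 0.71·4.1475 = 2.945, shape2 = 0.29·4.1475 = 1.203.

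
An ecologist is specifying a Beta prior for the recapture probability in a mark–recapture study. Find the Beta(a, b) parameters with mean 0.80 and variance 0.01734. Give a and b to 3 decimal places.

Let s = a+b. The Beta variance is μ(1−μ)/(s+1).
So s+1 = μ(1−μ)/σ² = (0.80×0.20)/0.01734 = 0.1600/0.01734 = 9.2272, giving s = 8.2272.
Then a = μs = 0.80×8.2272 = 6.582 and b = (1−μ)s = 0.20×8.2272 = 1.645.

a = 6.582, b = 1.645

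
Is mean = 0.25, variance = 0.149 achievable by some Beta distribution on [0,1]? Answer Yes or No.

Yes

The Beta variance bound is σ² < μ(1−μ).
Here μ(1−μ) = 0.25×0.75 = 0.1875, and 0.149 < 0.1875.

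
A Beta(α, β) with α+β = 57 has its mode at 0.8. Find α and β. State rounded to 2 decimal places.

Since the density peak of Beta(α,β) is at (α−1)/(α+β−2),
α = 1 + 0.8(57−2) = 45.00 and β = 57 − 45.00 = 12.00.

α = 45.00, β = 12.00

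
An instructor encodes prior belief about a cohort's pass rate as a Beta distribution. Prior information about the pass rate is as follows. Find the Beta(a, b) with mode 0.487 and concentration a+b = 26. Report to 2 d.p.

Mode = (a−1)/(κ−2) with κ = a+b, so a−1 = 0.487·24 = 11.69.
a = 12.69; b = κ − a = 13.31.

a = 12.69, b = 13.31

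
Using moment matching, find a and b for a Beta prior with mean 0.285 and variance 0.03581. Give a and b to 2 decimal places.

Let s = a+b. The Beta variance is μ(1−μ)/(s+1).
So s+1 = μ(1−μ)/σ² = (0.285×0.715)/0.03581 = 0.203775/0.03581 = 5.6904, giving s = 4.6904.
Then a = μs = 0.285×4.6904 = 1.34 and b = (1−μ)s = 0.715×4.6904 = 3.35.

a = 1.34, b = 3.35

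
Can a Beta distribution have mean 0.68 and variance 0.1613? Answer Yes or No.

A Beta with mean μ has variance μ(1−μ)/(α+β+1) < μ(1−μ).
Here μ(1−μ) = 0.68×0.32 = 0.2176, and 0.1613 < 0.2176.

Yes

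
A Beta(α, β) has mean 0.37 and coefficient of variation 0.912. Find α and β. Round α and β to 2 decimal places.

α = 0.39, β = 0.66

σ = CV·μ = 0.912×0.37 = 0.33744, so σ² = 0.113866.
s+1 = μ(1−μ)/σ² = 0.2331/0.113866 = 2.0471, so s = α+β = 1.0471.
α = μs = 0.39, β = (1−μ)s = 0.66.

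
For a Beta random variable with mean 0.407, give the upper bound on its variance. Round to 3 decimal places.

0.241

For fixed mean μ the Beta variance is μ(1−μ)/(α+β+1), increasing as α+β decreases.
Its least upper bound (not attained) is μ(1−μ) = 0.407·0.593 = 0.241.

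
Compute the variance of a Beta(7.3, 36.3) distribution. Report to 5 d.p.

μ = 7.3/43.6 = 0.167431; Var = μ(1−μ)/(α+β+1) = 0.1393980/44.6 = 0.00313.

0.00313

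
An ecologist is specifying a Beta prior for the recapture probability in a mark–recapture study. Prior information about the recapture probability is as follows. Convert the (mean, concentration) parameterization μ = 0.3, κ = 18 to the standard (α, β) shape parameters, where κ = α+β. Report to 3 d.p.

α = 5.400, β = 12.600

α = μκ = 0.3×18 = 5.400 and β = (1−μ)κ = 0.7×18 = 12.600.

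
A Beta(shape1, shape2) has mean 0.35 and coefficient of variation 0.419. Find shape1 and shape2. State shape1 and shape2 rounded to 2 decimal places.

Var = (CV·μ)² = (0.419×0.35)² = 0.021506.
shape1+shape2 = μ(1−μ)/Var − 1 = 0.2275/0.021506 − 1 = 9.5783.
Thus shape1 = 0.35·9.5783 = 3.35 and shape2 = 0.65·9.5783 = 6.23.

shape1 = 3.35, shape2 = 6.23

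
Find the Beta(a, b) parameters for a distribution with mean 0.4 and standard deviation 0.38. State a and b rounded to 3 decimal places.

a = 0.265, b = 0.397

First σ² = 0.1444. Setting a = μn, b = (1−μ)n with n = a+b,
μ(1−μ)/(n+1) = 0.1444 ⇒ n+1 = 0.24/0.1444 = 1.6620 ⇒ n = 0.6620.
Hence a = 0.4×0.6620 = 0.265, b = 0.6×0.6620 = 0.397.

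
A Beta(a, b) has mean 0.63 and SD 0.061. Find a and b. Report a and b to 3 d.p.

a = 38.836, b = 22.808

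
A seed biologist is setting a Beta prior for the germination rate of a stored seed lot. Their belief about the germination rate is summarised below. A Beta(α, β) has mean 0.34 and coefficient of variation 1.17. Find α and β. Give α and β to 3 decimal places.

α = 0.142, β = 0.276

Var = (CV·μ)² = (1.17×0.34)² = 0.158245.
α+β = μ(1−μ)/Var − 1 = 0.2244/0.158245 − 1 = 0.4181.
Thus α = 0.34·0.4181 = 0.142 and β = 0.66·0.4181 = 0.276.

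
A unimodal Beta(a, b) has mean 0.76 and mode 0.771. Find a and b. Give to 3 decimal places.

With s = a+b: μ = a/s and mode = (a−1)/(s−2). Eliminating a = μs,
μs − 1 = m(s−2) ⇒ s(μ−m) = 1−2m ⇒ s = -0.542/-0.011 = 49.2727.
So a = μs = 37.447, b = (1−μ)s = 11.825.

a = 37.447, b = 11.825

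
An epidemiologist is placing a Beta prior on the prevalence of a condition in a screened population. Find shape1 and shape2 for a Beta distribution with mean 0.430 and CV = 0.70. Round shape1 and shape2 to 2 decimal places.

σ = CV·μ = 0.70×0.430 = 0.30100, so σ² = 0.090601.
s+1 = μ(1−μ)/σ² = 0.245100/0.090601 = 2.7053, so s = shape1+shape2 = 1.7053.
shape1 = μs = 0.73, shape2 = (1−μ)s = 0.97.

shape1 = 0.73, shape2 = 0.97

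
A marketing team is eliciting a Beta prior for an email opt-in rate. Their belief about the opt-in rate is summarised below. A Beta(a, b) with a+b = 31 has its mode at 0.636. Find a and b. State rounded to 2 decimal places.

For a,b>1 the mode is (a−1)/(a+b−2), so a = mode·(κ−2)+1 = 0.636×29+1 = 19.44.
And b = (1−mode)·(κ−2)+1 = 0.364×29+1 = 11.56.

a = 19.44, b = 11.56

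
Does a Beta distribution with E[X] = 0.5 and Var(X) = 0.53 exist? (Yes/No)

For any Beta, Var(X) < E[X]·(1−E[X]).
Here μ(1−μ) = 0.5×0.5 = 0.25, and 0.53 ≥ 0.25.

No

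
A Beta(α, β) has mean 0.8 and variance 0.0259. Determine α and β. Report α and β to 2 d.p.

α = 4.14, β = 1.04

By moment matching, α+β = μ(1−μ)/σ² − 1 = (0.8·0.2)/0.0259 − 1 = 6.1776 − 1 = 5.1776.
Since α/(α+β) = μ, α = 0.8·5.1776 = 4.14 and β = 0.2·5.1776 = 1.04.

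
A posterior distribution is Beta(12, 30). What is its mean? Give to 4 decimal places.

0.2857

The Beta mean is α/(α+β) = 12/(12+30) = 0.2857.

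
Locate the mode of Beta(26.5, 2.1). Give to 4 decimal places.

With α,β > 1, mode = (α−1)/(α+β−2) = 25.5/26.6 = 0.9586.

0.9586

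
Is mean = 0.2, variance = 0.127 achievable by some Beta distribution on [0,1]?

The Beta variance bound is σ² < μ(1−μ).
Here μ(1−μ) = 0.2×0.8 = 0.16, and 0.127 < 0.16.

Yes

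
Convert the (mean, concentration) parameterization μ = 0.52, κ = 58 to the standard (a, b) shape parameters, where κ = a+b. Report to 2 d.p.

Split κ in proportion μ : (1−μ): a = 0.52·58 = 30.16, b = 58 − 30.16 = 27.84.

a = 30.16, b = 27.84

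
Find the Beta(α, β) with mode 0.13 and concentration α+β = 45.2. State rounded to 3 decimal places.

α = 6.616, β = 38.584

Since the density peak of Beta(α,β) is at (α−1)/(α+β−2),
α = 1 + 0.13(45.2−2) = 6.616 and β = 45.2 − 6.616 = 38.584.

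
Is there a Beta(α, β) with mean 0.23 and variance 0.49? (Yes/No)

No

A Beta with mean μ has variance μ(1−μ)/(α+β+1) < μ(1−μ).
Here μ(1−μ) = 0.23×0.77 = 0.1771, and 0.49 ≥ 0.1771.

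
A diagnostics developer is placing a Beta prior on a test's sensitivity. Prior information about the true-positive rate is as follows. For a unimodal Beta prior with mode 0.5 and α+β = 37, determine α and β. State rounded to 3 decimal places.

α = 18.500, β = 18.500

Since the density peak of Beta(α,β) is at (α−1)/(α+β−2),
α = 1 + 0.5(37−2) = 18.500 and β = 37 − 18.500 = 18.500.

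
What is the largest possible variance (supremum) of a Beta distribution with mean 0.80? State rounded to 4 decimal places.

Var = μ(1−μ)/(α+β+1), which approaches μ(1−μ) as α+β → 0.
So the supremum is μ(1−μ) = 0.80×0.20 = 0.1600.

0.1600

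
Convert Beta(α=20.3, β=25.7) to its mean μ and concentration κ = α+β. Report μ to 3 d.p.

μ = 0.441, κ = 46.0

κ = α+β = 20.3+25.7 = 46.0; μ = α/κ = 20.3/46.0 = 0.441.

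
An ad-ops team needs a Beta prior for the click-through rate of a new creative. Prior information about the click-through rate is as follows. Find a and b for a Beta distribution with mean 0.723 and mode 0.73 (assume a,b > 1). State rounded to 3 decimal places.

a = 47.511, b = 18.203

With s = a+b: μ = a/s and mode = (a−1)/(s−2). Eliminating a = μs,
μs − 1 = m(s−2) ⇒ s(μ−m) = 1−2m ⇒ s = -0.46/-0.007 = 65.7143.
So a = μs = 47.511, b = (1−μ)s = 18.203.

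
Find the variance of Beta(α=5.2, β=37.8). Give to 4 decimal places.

0.0024

Var = αβ/[(α+β)²(α+β+1)] = (5.2×37.8)/(43.0²×44.0) = 196.56/81356.000 = 0.0024.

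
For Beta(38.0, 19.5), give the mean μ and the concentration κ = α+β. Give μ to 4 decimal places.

μ = 0.6609, κ = 57.5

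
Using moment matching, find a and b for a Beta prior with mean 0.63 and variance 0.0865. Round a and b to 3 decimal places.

By moment matching, a+b = μ(1−μ)/σ² − 1 = (0.63·0.37)/0.0865 − 1 = 2.6948 − 1 = 1.6948.
Since a/(a+b) = μ, a = 0.63·1.6948 = 1.068 and b = 0.37·1.6948 = 0.627.

a = 1.068, b = 0.627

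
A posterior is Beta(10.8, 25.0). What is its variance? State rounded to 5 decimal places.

0.00572

μ = 10.8/35.8 = 0.301676; Var = μ(1−μ)/(α+β+1) = 0.2106676/36.8 = 0.00572.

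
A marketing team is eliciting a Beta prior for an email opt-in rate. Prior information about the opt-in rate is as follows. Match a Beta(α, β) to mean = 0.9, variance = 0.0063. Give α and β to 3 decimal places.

α = 11.957, β = 1.329

Write ν = α+β; then α = μν and Var = μ(1−μ)/(ν+1).
ν = μ(1−μ)/Var − 1 = 0.09/0.0063 − 1 = 13.2857.
α = 0.9·13.2857 = 11.957, β = 0.1·13.2857 = 1.329.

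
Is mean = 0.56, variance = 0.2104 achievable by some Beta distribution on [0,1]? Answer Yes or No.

Yes

For any Beta, Var(X) < E[X]·(1−E[X]).
Here μ(1−μ) = 0.56×0.44 = 0.2464, and 0.2104 < 0.2464.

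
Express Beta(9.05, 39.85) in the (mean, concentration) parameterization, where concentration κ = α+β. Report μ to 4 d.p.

κ = α+β = 9.05+39.85 = 48.90; μ = α/κ = 9.05/48.90 = 0.1851.

μ = 0.1851, κ = 48.90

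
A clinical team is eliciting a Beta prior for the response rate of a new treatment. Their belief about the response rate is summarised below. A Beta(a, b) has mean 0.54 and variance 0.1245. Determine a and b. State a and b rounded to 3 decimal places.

By moment matching, a+b = μ(1−μ)/σ² − 1 = (0.54·0.46)/0.1245 − 1 = 1.9952 − 1 = 0.9952.
Since a/(a+b) = μ, a = 0.54·0.9952 = 0.537 and b = 0.46·0.9952 = 0.458.

a = 0.537, b = 0.458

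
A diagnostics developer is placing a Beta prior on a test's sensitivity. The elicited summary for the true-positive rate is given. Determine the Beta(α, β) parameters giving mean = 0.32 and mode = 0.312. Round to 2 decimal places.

α = 15.04, β = 31.96

With s = α+β: μ = α/s and mode = (α−1)/(s−2). Eliminating α = μs,
μs − 1 = m(s−2) ⇒ s(μ−m) = 1−2m ⇒ s = 0.376/0.008 = 47.0000.
So α = μs = 15.04, β = (1−μ)s = 31.96.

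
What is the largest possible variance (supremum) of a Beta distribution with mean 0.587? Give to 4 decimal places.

For fixed mean μ the Beta variance is μ(1−μ)/(α+β+1), increasing as α+β decreases.
Its least upper bound (not attained) is μ(1−μ) = 0.587·0.413 = 0.2424.

0.2424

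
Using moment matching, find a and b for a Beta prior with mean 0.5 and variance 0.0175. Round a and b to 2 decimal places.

a = 6.64, b = 6.64

By moment matching, a+b = μ(1−μ)/σ² − 1 = (0.5·0.5)/0.0175 − 1 = 14.2857 − 1 = 13.2857.
Since a/(a+b) = μ, a = 0.5·13.2857 = 6.64 and b = 0.5·13.2857 = 6.64.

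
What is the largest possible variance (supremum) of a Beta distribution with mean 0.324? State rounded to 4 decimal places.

For fixed mean μ the Beta variance is μ(1−μ)/(α+β+1), increasing as α+β decreases.
Its least upper bound (not attained) is μ(1−μ) = 0.324·0.676 = 0.2190.

0.2190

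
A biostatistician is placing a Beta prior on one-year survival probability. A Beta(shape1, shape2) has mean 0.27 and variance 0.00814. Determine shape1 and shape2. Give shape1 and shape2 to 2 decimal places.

shape1 = 6.27, shape2 = 16.95

Write ν = shape1+shape2; then shape1 = μν and Var = μ(1−μ)/(ν+1).
ν = μ(1−μ)/Var − 1 = 0.1971/0.00814 − 1 = 23.2138.
shape1 = 0.27·23.2138 = 6.27, shape2 = 0.73·23.2138 = 16.95.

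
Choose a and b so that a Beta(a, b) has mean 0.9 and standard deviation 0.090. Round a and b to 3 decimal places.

Variance = 0.090² = 0.008100. The moment-matching identity a+b = μ(1−μ)/Var − 1 gives
a+b = 0.09/0.008100 − 1 = 10.1111, so a = μ·10.1111 = 9.100 and b = (1−μ)·10.1111 = 1.011.

a = 9.100, b = 1.011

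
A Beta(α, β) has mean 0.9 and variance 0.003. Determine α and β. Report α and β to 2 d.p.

α = 26.10, β = 2.90

Write ν = α+β; then α = μν and Var = μ(1−μ)/(ν+1).
ν = μ(1−μ)/Var − 1 = 0.09/0.003 − 1 = 29.0000.
α = 0.9·29.0000 = 26.10, β = 0.1·29.0000 = 2.90.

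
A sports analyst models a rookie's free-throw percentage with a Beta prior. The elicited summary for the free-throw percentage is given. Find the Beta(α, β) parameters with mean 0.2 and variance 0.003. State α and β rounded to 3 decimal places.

α = 10.467, β = 41.867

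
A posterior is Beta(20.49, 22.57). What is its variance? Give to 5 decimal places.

0.00566

Var = αβ/[(α+β)²(α+β+1)] = (20.49×22.57)/(43.06²×44.06) = 462.4593/81694.448216 = 0.00566.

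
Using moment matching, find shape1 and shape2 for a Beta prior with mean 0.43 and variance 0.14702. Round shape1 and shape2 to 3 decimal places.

shape1 = 0.287, shape2 = 0.380

Write ν = shape1+shape2; then shape1 = μν and Var = μ(1−μ)/(ν+1).
ν = μ(1−μ)/Var − 1 = 0.2451/0.14702 − 1 = 0.6671.
shape1 = 0.43·0.6671 = 0.287, shape2 = 0.57·0.6671 = 0.380.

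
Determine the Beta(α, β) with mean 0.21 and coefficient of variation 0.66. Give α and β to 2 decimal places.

Var = (CV·μ)² = (0.66×0.21)² = 0.019210.
α+β = μ(1−μ)/Var − 1 = 0.1659/0.019210 − 1 = 7.6361.
Thus α = 0.21·7.6361 = 1.60 and β = 0.79·7.6361 = 6.03.

α = 1.60, β = 6.03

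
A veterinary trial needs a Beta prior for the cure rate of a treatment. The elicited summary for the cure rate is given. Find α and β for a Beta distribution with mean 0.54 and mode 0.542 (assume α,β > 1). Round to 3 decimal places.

α = 22.680, β = 19.320

With s = α+β: μ = α/s and mode = (α−1)/(s−2). Eliminating α = μs,
μs − 1 = m(s−2) ⇒ s(μ−m) = 1−2m ⇒ s = -0.084/-0.002 = 42.0000.
So α = μs = 22.680, β = (1−μ)s = 19.320.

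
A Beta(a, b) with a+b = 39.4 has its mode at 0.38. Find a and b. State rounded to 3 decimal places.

a = 15.212, b = 24.188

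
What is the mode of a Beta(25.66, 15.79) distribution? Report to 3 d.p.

0.625

The density x^(α−1)(1−x)^(β−1) is maximised at (α−1)/(α+β−2) = 24.66/39.45 = 0.625.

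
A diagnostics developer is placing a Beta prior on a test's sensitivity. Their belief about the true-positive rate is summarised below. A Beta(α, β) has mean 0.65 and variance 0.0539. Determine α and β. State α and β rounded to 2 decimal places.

Write ν = α+β; then α = μν and Var = μ(1−μ)/(ν+1).
ν = μ(1−μ)/Var − 1 = 0.2275/0.0539 − 1 = 3.2208.
α = 0.65·3.2208 = 2.09, β = 0.35·3.2208 = 1.13.

α = 2.09, β = 1.13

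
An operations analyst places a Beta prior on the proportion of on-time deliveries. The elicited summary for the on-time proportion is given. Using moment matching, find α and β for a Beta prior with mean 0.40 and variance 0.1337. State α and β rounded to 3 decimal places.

α = 0.318, β = 0.477

By moment matching, α+β = μ(1−μ)/σ² − 1 = (0.40·0.60)/0.1337 − 1 = 1.7951 − 1 = 0.7951.
Since α/(α+β) = μ, α = 0.40·0.7951 = 0.318 and β = 0.60·0.7951 = 0.477.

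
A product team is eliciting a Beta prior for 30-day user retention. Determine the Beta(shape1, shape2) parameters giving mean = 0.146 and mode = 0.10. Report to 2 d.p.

shape1 = 2.54, shape2 = 14.85

Let s = shape1+shape2. Mean gives shape1 = μs = 0.146s; mode gives (shape1−1)/(s−2) = 0.10.
Substituting: 0.146s − 1 = 0.10(s−2) = 0.10s − 0.20, so 0.046s = 0.80 and s = 17.3913.
Then shape1 = 0.146×17.3913 = 2.54 and shape2 = s−shape1 = 14.85.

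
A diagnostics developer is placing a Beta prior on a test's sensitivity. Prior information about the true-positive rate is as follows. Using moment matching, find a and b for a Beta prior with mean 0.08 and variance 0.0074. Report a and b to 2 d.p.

Write ν = a+b; then a = μν and Var = μ(1−μ)/(ν+1).
ν = μ(1−μ)/Var − 1 = 0.0736/0.0074 − 1 = 8.9459.
a = 0.08·8.9459 = 0.72, b = 0.92·8.9459 = 8.23.

a = 0.72, b = 8.23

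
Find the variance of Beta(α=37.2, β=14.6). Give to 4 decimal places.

0.0038

μ = 37.2/51.8 = 0.718147; Var = μ(1−μ)/(α+β+1) = 0.2024120/52.8 = 0.0038.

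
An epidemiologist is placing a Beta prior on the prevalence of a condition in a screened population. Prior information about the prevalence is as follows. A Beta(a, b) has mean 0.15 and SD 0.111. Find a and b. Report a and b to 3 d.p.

First σ² = 0.012321. Setting a = μn, b = (1−μ)n with n = a+b,
μ(1−μ)/(n+1) = 0.012321 ⇒ n+1 = 0.1275/0.012321 = 10.3482 ⇒ n = 9.3482.
Hence a = 0.15×9.3482 = 1.402, b = 0.85×9.3482 = 7.946.

a = 1.402, b = 7.946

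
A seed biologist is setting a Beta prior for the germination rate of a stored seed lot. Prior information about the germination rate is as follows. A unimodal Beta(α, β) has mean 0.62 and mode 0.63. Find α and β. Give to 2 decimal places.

Let s = α+β. Mean gives α = μs = 0.62s; mode gives (α−1)/(s−2) = 0.63.
Substituting: 0.62s − 1 = 0.63(s−2) = 0.63s − 1.26, so -0.01s = -0.26 and s = 26.0000.
Then α = 0.62×26.0000 = 16.12 and β = s−α = 9.88.

α = 16.12, β = 9.88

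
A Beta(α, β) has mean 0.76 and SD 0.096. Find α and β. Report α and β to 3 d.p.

σ² = 0.096² = 0.009216.
With s = α+β, Var = μ(1−μ)/(s+1), so s+1 = (0.76×0.24)/0.009216 = 19.7917 and s = 18.7917.
α = μs = 14.282, β = (1−μ)s = 4.510.

α = 14.282, β = 4.510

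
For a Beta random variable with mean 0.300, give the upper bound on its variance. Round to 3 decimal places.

0.210

Var = μ(1−μ)/(α+β+1), which approaches μ(1−μ) as α+β → 0.
So the supremum is μ(1−μ) = 0.300×0.700 = 0.210.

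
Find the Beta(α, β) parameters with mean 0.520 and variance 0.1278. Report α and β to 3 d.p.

α = 0.496, β = 0.457

Let s = α+β. The Beta variance is μ(1−μ)/(s+1).
So s+1 = μ(1−μ)/σ² = (0.520×0.480)/0.1278 = 0.249600/0.1278 = 1.9531, giving s = 0.9531.
Then α = μs = 0.520×0.9531 = 0.496 and β = (1−μ)s = 0.480×0.9531 = 0.457.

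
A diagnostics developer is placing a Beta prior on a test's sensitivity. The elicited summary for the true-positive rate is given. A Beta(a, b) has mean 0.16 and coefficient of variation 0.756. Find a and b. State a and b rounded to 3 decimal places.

a = 1.310, b = 6.876

σ = CV·μ = 0.756×0.16 = 0.12096, so σ² = 0.014631.
s+1 = μ(1−μ)/σ² = 0.1344/0.014631 = 9.1858, so s = a+b = 8.1858.
a = μs = 1.310, b = (1−μ)s = 6.876.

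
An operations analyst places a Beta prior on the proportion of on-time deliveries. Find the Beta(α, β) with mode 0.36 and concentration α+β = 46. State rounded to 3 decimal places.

α = 16.840, β = 29.160

For α,β>1 the mode is (α−1)/(α+β−2), so α = mode·(κ−2)+1 = 0.36×44+1 = 16.840.
And β = (1−mode)·(κ−2)+1 = 0.64×44+1 = 29.160.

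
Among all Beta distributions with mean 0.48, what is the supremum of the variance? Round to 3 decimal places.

0.250

Var = μ(1−μ)/(α+β+1), which approaches μ(1−μ) as α+β → 0.
So the supremum is μ(1−μ) = 0.48×0.52 = 0.250.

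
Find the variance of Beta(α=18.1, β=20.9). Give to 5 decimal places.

Var = αβ/[(α+β)²(α+β+1)] = (18.1×20.9)/(39.0²×40.0) = 378.29/60840.000 = 0.00622.

0.00622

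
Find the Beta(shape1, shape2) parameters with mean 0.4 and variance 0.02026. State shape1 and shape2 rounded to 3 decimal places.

shape1 = 4.338, shape2 = 6.508

Write ν = shape1+shape2; then shape1 = μν and Var = μ(1−μ)/(ν+1).
ν = μ(1−μ)/Var − 1 = 0.24/0.02026 − 1 = 10.8460.
shape1 = 0.4·10.8460 = 4.338, shape2 = 0.6·10.8460 = 6.508.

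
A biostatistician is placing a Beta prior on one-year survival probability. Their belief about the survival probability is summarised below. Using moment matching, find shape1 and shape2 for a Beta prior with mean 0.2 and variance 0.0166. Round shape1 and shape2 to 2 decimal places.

shape1 = 1.73, shape2 = 6.91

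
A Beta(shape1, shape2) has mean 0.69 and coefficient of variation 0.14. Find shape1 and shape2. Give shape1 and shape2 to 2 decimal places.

shape1 = 15.13, shape2 = 6.80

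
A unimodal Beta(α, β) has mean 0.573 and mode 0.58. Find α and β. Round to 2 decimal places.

α = 13.10, β = 9.76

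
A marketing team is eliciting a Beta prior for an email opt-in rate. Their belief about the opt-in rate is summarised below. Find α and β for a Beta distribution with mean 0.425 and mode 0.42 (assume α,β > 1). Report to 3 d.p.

With s = α+β: μ = α/s and mode = (α−1)/(s−2). Eliminating α = μs,
μs − 1 = m(s−2) ⇒ s(μ−m) = 1−2m ⇒ s = 0.16/0.005 = 32.0000.
So α = μs = 13.600, β = (1−μ)s = 18.400.

α = 13.600, β = 18.400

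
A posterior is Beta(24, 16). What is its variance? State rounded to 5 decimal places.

0.00585

Var = αβ/[(α+β)²(α+β+1)] = (24×16)/(40²×41) = 384/65600 = 0.00585.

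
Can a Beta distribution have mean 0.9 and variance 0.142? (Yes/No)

No

The Beta variance bound is σ² < μ(1−μ).
Here μ(1−μ) = 0.9×0.1 = 0.09, and 0.142 ≥ 0.09.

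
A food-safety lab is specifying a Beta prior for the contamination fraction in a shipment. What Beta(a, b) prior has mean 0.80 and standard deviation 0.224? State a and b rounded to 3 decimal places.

a = 1.751, b = 0.438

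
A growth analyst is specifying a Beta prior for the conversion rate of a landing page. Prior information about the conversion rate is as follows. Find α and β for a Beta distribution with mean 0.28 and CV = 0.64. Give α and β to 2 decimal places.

σ = CV·μ = 0.64×0.28 = 0.17920, so σ² = 0.032113.
s+1 = μ(1−μ)/σ² = 0.2016/0.032113 = 6.2779, so s = α+β = 5.2779.
α = μs = 1.48, β = (1−μ)s = 3.80.

α = 1.48, β = 3.80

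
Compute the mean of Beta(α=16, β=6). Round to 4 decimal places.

E[X] = α/(α+β) = 16/22 = 0.7273.

0.7273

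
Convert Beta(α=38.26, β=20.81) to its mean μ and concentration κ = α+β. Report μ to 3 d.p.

κ = α+β = 38.26+20.81 = 59.07; μ = α/κ = 38.26/59.07 = 0.648.

μ = 0.648, κ = 59.07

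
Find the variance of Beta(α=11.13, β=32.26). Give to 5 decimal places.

0.00430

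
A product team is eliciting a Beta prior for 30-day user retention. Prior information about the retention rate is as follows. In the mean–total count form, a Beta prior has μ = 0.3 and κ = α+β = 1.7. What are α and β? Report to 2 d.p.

α = μκ = 0.3×1.7 = 0.51 and β = (1−μ)κ = 0.7×1.7 = 1.19.

α = 0.51, β = 1.19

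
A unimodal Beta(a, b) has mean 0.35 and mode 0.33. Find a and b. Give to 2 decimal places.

a = 5.95, b = 11.05

Let s = a+b. Mean gives a = μs = 0.35s; mode gives (a−1)/(s−2) = 0.33.
Substituting: 0.35s − 1 = 0.33(s−2) = 0.33s − 0.66, so 0.02s = 0.34 and s = 17.0000.
Then a = 0.35×17.0000 = 5.95 and b = s−a = 11.05.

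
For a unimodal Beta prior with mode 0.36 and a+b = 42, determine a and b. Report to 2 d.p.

Since the density peak of Beta(a,b) is at (a−1)/(a+b−2),
a = 1 + 0.36(42−2) = 15.40 and b = 42 − 15.40 = 26.60.

a = 15.40, b = 26.60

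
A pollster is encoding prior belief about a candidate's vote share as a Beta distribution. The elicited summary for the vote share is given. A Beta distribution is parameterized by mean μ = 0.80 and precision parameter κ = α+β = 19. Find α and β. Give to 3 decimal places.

α = 15.200, β = 3.800

Split κ in proportion μ : (1−μ): α = 0.80·19 = 15.200, β = 19 − 15.200 = 3.800.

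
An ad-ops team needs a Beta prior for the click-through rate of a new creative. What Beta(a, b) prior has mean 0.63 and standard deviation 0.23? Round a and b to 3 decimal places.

a = 2.146, b = 1.260

First σ² = 0.0529. Setting a = μn, b = (1−μ)n with n = a+b,
μ(1−μ)/(n+1) = 0.0529 ⇒ n+1 = 0.2331/0.0529 = 4.4064 ⇒ n = 3.4064.
Hence a = 0.63×3.4064 = 2.146, b = 0.37×3.4064 = 1.260.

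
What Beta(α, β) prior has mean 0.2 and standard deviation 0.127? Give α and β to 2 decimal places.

α = 1.78, β = 7.14

σ² = 0.127² = 0.016129.
With s = α+β, Var = μ(1−μ)/(s+1), so s+1 = (0.2×0.8)/0.016129 = 9.9200 and s = 8.9200.
α = μs = 1.78, β = (1−μ)s = 7.14.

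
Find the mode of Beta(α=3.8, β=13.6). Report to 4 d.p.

0.1818

The density x^(α−1)(1−x)^(β−1) is maximised at (α−1)/(α+β−2) = 2.8/15.4 = 0.1818.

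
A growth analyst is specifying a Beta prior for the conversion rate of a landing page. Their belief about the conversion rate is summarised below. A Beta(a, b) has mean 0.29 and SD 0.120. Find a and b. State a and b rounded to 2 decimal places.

σ² = 0.120² = 0.014400.
With s = a+b, Var = μ(1−μ)/(s+1), so s+1 = (0.29×0.71)/0.014400 = 14.2986 and s = 13.2986.
a = μs = 3.86, b = (1−μ)s = 9.44.

a = 3.86, b = 9.44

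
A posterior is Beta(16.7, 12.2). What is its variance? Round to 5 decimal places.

0.00816

μ = 16.7/28.9 = 0.577855; Var = μ(1−μ)/(α+β+1) = 0.2439387/29.9 = 0.00816.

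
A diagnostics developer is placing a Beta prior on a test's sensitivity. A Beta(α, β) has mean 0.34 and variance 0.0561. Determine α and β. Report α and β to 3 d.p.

α = 1.020, β = 1.980

By moment matching, α+β = μ(1−μ)/σ² − 1 = (0.34·0.66)/0.0561 − 1 = 4.0000 − 1 = 3.0000.
Since α/(α+β) = μ, α = 0.34·3.0000 = 1.020 and β = 0.66·3.0000 = 1.980.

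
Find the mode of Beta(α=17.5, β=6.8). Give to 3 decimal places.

0.740

The density x^(α−1)(1−x)^(β−1) is maximised at (α−1)/(α+β−2) = 16.5/22.3 = 0.740.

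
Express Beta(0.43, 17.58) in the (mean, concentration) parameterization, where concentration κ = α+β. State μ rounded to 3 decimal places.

κ = α+β = 0.43+17.58 = 18.01; μ = α/κ = 0.43/18.01 = 0.024.

μ = 0.024, κ = 18.01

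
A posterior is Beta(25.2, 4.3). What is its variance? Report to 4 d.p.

0.0041

α+β = 29.5 and αβ = 108.36, so Var = αβ/[(α+β)²(α+β+1)] = 108.36/26542.625 = 0.0041.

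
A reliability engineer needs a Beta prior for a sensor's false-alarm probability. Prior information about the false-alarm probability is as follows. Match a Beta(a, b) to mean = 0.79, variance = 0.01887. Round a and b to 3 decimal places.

Write ν = a+b; then a = μν and Var = μ(1−μ)/(ν+1).
ν = μ(1−μ)/Var − 1 = 0.1659/0.01887 − 1 = 7.7917.
a = 0.79·7.7917 = 6.155, b = 0.21·7.7917 = 1.636.

a = 6.155, b = 1.636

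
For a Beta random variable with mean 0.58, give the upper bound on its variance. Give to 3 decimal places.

Var = μ(1−μ)/(α+β+1), which approaches μ(1−μ) as α+β → 0.
So the supremum is μ(1−μ) = 0.58×0.42 = 0.244.

0.244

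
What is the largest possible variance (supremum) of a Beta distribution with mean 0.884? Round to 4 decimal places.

0.1025

For fixed mean μ the Beta variance is μ(1−μ)/(α+β+1), increasing as α+β decreases.
Its least upper bound (not attained) is μ(1−μ) = 0.884·0.116 = 0.1025.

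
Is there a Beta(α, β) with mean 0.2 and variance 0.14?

Yes

The Beta variance bound is σ² < μ(1−μ).
Here μ(1−μ) = 0.2×0.8 = 0.16, and 0.14 < 0.16.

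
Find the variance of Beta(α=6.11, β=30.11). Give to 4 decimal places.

Var = αβ/[(α+β)²(α+β+1)] = (6.11×30.11)/(36.22²×37.22) = 183.9721/48828.486248 = 0.0038.

0.0038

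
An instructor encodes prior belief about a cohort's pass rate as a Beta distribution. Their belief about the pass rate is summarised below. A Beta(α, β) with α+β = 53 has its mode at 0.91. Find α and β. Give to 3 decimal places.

For α,β>1 the mode is (α−1)/(α+β−2), so α = mode·(κ−2)+1 = 0.91×51+1 = 47.410.
And β = (1−mode)·(κ−2)+1 = 0.09×51+1 = 5.590.

α = 47.410, β = 5.590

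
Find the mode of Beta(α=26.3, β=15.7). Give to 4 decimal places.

The density x^(α−1)(1−x)^(β−1) is maximised at (α−1)/(α+β−2) = 25.3/40.0 = 0.6325.

0.6325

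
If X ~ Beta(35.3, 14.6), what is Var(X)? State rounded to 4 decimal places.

0.0041

Var = αβ/[(α+β)²(α+β+1)] = (35.3×14.6)/(49.9²×50.9) = 515.38/126741.509 = 0.0041.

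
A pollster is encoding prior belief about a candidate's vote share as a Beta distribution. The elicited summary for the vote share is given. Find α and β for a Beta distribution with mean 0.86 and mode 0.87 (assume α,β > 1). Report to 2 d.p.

α = 63.64, β = 10.36

Let s = α+β. Mean gives α = μs = 0.86s; mode gives (α−1)/(s−2) = 0.87.
Substituting: 0.86s − 1 = 0.87(s−2) = 0.87s − 1.74, so -0.01s = -0.74 and s = 74.0000.
Then α = 0.86×74.0000 = 63.64 and β = s−α = 10.36.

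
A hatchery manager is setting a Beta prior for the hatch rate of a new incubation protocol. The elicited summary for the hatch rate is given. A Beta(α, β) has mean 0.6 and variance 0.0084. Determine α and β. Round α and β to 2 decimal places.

By moment matching, α+β = μ(1−μ)/σ² − 1 = (0.6·0.4)/0.0084 − 1 = 28.5714 − 1 = 27.5714.
Since α/(α+β) = μ, α = 0.6·27.5714 = 16.54 and β = 0.4·27.5714 = 11.03.

α = 16.54, β = 11.03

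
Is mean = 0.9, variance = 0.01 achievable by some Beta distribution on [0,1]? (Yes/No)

For any Beta, Var(X) < E[X]·(1−E[X]).
Here μ(1−μ) = 0.9×0.1 = 0.09, and 0.01 < 0.09.

Yes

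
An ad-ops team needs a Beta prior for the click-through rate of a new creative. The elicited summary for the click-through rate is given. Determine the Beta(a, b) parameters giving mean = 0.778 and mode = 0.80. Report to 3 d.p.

a = 21.218, b = 6.055

Let s = a+b. Mean gives a = μs = 0.778s; mode gives (a−1)/(s−2) = 0.80.
Substituting: 0.778s − 1 = 0.80(s−2) = 0.80s − 1.60, so -0.022s = -0.60 and s = 27.2727.
Then a = 0.778×27.2727 = 21.218 and b = s−a = 6.055.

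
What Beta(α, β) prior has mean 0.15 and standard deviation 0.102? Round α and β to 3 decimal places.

α = 1.688, β = 9.567

Variance = 0.102² = 0.010404. The moment-matching identity α+β = μ(1−μ)/Var − 1 gives
α+β = 0.1275/0.010404 − 1 = 11.2549, so α = μ·11.2549 = 1.688 and β = (1−μ)·11.2549 = 9.567.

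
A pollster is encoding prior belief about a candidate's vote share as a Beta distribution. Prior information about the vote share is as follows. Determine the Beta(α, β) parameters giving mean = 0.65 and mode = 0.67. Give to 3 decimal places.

Let s = α+β. Mean gives α = μs = 0.65s; mode gives (α−1)/(s−2) = 0.67.
Substituting: 0.65s − 1 = 0.67(s−2) = 0.67s − 1.34, so -0.02s = -0.34 and s = 17.0000.
Then α = 0.65×17.0000 = 11.050 and β = s−α = 5.950.

α = 11.050, β = 5.950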